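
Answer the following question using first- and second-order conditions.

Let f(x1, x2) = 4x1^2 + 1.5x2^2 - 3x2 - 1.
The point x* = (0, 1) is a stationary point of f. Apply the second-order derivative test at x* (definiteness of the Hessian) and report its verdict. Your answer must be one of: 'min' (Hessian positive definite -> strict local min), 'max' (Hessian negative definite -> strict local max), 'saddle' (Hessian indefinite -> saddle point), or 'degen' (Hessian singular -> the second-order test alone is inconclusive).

Compute the Hessian H = grad^2 f:
  H = [[8, 0], [0, 3]]
Verify stationarity: grad f(x*) = H x* + g = (0, 0).
Eigenvalues of H: 3, 8.
Both eigenvalues > 0, so H is positive definite -> x* is a strict local min.

min


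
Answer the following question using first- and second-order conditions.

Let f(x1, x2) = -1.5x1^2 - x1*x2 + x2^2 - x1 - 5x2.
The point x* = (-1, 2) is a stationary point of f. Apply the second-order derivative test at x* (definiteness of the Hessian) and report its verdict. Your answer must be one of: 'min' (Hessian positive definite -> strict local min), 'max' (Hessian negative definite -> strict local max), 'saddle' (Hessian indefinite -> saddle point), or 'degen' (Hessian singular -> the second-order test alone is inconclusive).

Compute the Hessian H = grad^2 f:
  H = [[-3, -1], [-1, 2]]
Verify stationarity: grad f(x*) = H x* + g = (0, 0).
Eigenvalues of H: -3.1926, 2.1926.
Eigenvalues have mixed signs, so H is indefinite -> x* is a saddle point.

saddle


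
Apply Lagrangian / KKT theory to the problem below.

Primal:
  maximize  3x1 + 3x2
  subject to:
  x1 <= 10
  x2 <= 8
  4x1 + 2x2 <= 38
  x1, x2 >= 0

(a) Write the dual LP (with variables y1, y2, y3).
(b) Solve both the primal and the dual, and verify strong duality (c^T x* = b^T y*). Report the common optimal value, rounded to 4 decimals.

The standard primal-dual pair for 'max c^T x s.t. A x <= b, x >= 0' is:
  Dual:  min b^T y  s.t.  A^T y >= c,  y >= 0.

So the dual LP is:
  minimize  10y1 + 8y2 + 38y3
  subject to:
    y1 + 4y3 >= 3
    y2 + 2y3 >= 3
    y1, y2, y3 >= 0

Solving the primal: x* = (5.5, 8).
  primal value c^T x* = 40.5.
Solving the dual: y* = (0, 1.5, 0.75).
  dual value b^T y* = 40.5.
Strong duality: c^T x* = b^T y*. Confirmed.

40.5


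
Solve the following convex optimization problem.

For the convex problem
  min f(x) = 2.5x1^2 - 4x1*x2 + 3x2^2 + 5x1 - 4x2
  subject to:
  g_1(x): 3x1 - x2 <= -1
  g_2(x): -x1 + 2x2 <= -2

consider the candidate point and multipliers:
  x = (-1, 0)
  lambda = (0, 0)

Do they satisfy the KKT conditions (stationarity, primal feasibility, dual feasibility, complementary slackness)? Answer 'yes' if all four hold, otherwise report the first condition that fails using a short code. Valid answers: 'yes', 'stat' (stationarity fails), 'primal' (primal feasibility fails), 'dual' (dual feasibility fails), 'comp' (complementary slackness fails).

Gradient of f: grad f(x) = Q x + c = (0, 0)
Constraint values g_i(x) = a_i^T x - b_i:
  g_1((-1, 0)) = -2
  g_2((-1, 0)) = 3
Stationarity residual: grad f(x) + sum_i lambda_i a_i = (0, 0)
  -> stationarity OK
Primal feasibility (all g_i <= 0): FAILS
Dual feasibility (all lambda_i >= 0): OK
Complementary slackness (lambda_i * g_i(x) = 0 for all i): OK

Verdict: the first failing condition is primal_feasibility -> primal.

primal


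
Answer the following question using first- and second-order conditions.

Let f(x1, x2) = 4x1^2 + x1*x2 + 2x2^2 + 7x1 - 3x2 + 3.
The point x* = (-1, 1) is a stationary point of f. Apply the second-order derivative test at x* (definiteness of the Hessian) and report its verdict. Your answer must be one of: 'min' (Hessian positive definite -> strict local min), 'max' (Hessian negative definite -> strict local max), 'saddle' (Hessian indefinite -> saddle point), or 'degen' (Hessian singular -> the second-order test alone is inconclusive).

Compute the Hessian H = grad^2 f:
  H = [[8, 1], [1, 4]]
Verify stationarity: grad f(x*) = H x* + g = (0, 0).
Eigenvalues of H: 3.7639, 8.2361.
Both eigenvalues > 0, so H is positive definite -> x* is a strict local min.

min


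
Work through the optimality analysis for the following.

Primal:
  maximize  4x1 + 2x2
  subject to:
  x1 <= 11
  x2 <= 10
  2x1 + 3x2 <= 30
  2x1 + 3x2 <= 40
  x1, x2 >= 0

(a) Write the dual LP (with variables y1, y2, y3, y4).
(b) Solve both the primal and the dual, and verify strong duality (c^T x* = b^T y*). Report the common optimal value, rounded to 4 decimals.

The standard primal-dual pair for 'max c^T x s.t. A x <= b, x >= 0' is:
  Dual:  min b^T y  s.t.  A^T y >= c,  y >= 0.

So the dual LP is:
  minimize  11y1 + 10y2 + 30y3 + 40y4
  subject to:
    y1 + 2y3 + 2y4 >= 4
    y2 + 3y3 + 3y4 >= 2
    y1, y2, y3, y4 >= 0

Solving the primal: x* = (11, 2.6667).
  primal value c^T x* = 49.3333.
Solving the dual: y* = (2.6667, 0, 0.6667, 0).
  dual value b^T y* = 49.3333.
Strong duality: c^T x* = b^T y*. Confirmed.

49.3333


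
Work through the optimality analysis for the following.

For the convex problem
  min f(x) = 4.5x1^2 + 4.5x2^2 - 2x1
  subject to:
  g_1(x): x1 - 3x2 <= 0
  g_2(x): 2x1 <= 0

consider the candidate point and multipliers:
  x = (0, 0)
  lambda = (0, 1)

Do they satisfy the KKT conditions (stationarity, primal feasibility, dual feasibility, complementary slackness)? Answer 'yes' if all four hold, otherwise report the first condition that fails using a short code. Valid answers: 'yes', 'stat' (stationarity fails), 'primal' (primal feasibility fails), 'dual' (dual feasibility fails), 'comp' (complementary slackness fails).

Gradient of f: grad f(x) = Q x + c = (-2, 0)
Constraint values g_i(x) = a_i^T x - b_i:
  g_1((0, 0)) = 0
  g_2((0, 0)) = 0
Stationarity residual: grad f(x) + sum_i lambda_i a_i = (0, 0)
  -> stationarity OK
Primal feasibility (all g_i <= 0): OK
Dual feasibility (all lambda_i >= 0): OK
Complementary slackness (lambda_i * g_i(x) = 0 for all i): OK

Verdict: yes, KKT holds.

yes


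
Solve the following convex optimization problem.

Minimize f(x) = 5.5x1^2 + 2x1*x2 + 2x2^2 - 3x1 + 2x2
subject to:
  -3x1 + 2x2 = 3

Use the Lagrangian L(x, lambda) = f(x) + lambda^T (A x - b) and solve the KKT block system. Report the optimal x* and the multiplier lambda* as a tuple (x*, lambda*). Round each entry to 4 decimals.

Form the Lagrangian:
  L(x, lambda) = (1/2) x^T Q x + c^T x + lambda^T (A x - b)
Stationarity (grad_x L = 0): Q x + c + A^T lambda = 0.
Primal feasibility: A x = b.

This gives the KKT block system:
  [ Q   A^T ] [ x     ]   [-c ]
  [ A    0  ] [ lambda ] = [ b ]

Solving the linear system:
  x*      = (-0.4615, 0.8077)
  lambda* = (-2.1538)
  f(x*)   = 4.7308

x* = (-0.4615, 0.8077), lambda* = (-2.1538)


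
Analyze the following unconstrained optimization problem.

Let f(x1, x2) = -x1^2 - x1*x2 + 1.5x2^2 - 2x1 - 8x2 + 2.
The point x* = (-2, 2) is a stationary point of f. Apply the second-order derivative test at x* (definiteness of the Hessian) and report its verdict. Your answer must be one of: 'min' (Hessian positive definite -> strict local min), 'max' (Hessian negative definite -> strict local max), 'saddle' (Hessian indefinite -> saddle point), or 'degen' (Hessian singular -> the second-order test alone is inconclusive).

Compute the Hessian H = grad^2 f:
  H = [[-2, -1], [-1, 3]]
Verify stationarity: grad f(x*) = H x* + g = (0, 0).
Eigenvalues of H: -2.1926, 3.1926.
Eigenvalues have mixed signs, so H is indefinite -> x* is a saddle point.

saddle


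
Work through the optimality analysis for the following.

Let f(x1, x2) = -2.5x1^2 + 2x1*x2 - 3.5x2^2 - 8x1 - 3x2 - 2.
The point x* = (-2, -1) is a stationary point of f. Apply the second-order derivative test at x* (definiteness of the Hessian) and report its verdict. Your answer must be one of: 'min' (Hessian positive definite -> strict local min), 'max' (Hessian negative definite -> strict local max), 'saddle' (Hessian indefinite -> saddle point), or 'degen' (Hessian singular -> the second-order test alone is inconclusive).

Compute the Hessian H = grad^2 f:
  H = [[-5, 2], [2, -7]]
Verify stationarity: grad f(x*) = H x* + g = (0, 0).
Eigenvalues of H: -8.2361, -3.7639.
Both eigenvalues < 0, so H is negative definite -> x* is a strict local max.

max


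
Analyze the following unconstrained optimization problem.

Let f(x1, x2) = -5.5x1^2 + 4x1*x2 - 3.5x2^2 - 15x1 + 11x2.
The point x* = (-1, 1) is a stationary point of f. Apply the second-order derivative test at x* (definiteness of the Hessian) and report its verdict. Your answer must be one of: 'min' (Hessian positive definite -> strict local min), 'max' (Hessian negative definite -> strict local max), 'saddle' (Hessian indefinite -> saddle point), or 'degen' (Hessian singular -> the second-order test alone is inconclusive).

Compute the Hessian H = grad^2 f:
  H = [[-11, 4], [4, -7]]
Verify stationarity: grad f(x*) = H x* + g = (0, 0).
Eigenvalues of H: -13.4721, -4.5279.
Both eigenvalues < 0, so H is negative definite -> x* is a strict local max.

max


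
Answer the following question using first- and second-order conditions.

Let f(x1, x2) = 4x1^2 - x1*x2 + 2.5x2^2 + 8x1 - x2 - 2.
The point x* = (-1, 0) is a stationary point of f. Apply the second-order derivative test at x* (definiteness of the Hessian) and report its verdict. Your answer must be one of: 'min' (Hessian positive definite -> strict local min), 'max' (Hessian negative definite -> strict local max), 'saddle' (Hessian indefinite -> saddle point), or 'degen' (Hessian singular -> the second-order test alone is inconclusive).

Compute the Hessian H = grad^2 f:
  H = [[8, -1], [-1, 5]]
Verify stationarity: grad f(x*) = H x* + g = (0, 0).
Eigenvalues of H: 4.6972, 8.3028.
Both eigenvalues > 0, so H is positive definite -> x* is a strict local min.

min


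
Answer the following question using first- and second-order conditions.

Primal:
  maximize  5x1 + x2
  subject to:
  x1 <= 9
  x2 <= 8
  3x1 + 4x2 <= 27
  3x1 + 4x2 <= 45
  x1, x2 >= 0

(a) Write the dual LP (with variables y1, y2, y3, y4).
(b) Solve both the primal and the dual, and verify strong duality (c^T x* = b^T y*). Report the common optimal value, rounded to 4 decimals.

The standard primal-dual pair for 'max c^T x s.t. A x <= b, x >= 0' is:
  Dual:  min b^T y  s.t.  A^T y >= c,  y >= 0.

So the dual LP is:
  minimize  9y1 + 8y2 + 27y3 + 45y4
  subject to:
    y1 + 3y3 + 3y4 >= 5
    y2 + 4y3 + 4y4 >= 1
    y1, y2, y3, y4 >= 0

Solving the primal: x* = (9, 0).
  primal value c^T x* = 45.
Solving the dual: y* = (4.25, 0, 0.25, 0).
  dual value b^T y* = 45.
Strong duality: c^T x* = b^T y*. Confirmed.

45


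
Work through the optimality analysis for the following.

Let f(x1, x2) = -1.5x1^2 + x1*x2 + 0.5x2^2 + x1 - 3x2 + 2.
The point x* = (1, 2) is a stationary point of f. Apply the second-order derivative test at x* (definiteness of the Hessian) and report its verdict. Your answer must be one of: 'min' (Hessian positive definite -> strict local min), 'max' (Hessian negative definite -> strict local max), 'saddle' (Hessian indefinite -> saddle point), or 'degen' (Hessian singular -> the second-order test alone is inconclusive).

Compute the Hessian H = grad^2 f:
  H = [[-3, 1], [1, 1]]
Verify stationarity: grad f(x*) = H x* + g = (0, 0).
Eigenvalues of H: -3.2361, 1.2361.
Eigenvalues have mixed signs, so H is indefinite -> x* is a saddle point.

saddle


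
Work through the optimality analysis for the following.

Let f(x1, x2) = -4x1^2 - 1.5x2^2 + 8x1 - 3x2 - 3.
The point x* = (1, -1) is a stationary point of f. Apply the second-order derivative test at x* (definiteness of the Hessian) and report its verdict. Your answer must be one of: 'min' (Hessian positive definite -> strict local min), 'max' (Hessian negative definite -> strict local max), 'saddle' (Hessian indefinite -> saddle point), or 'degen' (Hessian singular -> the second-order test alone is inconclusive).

Compute the Hessian H = grad^2 f:
  H = [[-8, 0], [0, -3]]
Verify stationarity: grad f(x*) = H x* + g = (0, 0).
Eigenvalues of H: -8, -3.
Both eigenvalues < 0, so H is negative definite -> x* is a strict local max.

max


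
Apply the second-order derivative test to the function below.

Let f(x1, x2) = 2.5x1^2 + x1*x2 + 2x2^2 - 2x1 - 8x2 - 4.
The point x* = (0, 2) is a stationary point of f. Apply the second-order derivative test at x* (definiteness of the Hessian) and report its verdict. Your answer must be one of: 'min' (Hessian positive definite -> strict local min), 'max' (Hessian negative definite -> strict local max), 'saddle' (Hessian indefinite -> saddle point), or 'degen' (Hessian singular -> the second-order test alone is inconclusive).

Compute the Hessian H = grad^2 f:
  H = [[5, 1], [1, 4]]
Verify stationarity: grad f(x*) = H x* + g = (0, 0).
Eigenvalues of H: 3.382, 5.618.
Both eigenvalues > 0, so H is positive definite -> x* is a strict local min.

min


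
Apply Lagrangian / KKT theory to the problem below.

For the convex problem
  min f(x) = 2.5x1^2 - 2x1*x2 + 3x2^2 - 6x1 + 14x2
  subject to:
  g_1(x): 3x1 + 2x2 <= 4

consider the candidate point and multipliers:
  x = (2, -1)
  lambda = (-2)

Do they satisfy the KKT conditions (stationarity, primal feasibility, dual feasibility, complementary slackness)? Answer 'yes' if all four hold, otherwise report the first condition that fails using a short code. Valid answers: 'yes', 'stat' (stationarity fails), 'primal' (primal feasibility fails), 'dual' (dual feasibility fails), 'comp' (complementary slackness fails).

Gradient of f: grad f(x) = Q x + c = (6, 4)
Constraint values g_i(x) = a_i^T x - b_i:
  g_1((2, -1)) = 0
Stationarity residual: grad f(x) + sum_i lambda_i a_i = (0, 0)
  -> stationarity OK
Primal feasibility (all g_i <= 0): OK
Dual feasibility (all lambda_i >= 0): FAILS
Complementary slackness (lambda_i * g_i(x) = 0 for all i): OK

Verdict: the first failing condition is dual_feasibility -> dual.

dual


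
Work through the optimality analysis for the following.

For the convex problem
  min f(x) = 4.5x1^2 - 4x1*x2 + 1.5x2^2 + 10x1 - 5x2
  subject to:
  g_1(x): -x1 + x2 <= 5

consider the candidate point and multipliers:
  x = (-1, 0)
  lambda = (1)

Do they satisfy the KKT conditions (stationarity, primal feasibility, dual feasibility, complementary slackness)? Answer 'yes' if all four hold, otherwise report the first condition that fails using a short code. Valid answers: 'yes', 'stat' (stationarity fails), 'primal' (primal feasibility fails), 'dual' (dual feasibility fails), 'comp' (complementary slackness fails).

Gradient of f: grad f(x) = Q x + c = (1, -1)
Constraint values g_i(x) = a_i^T x - b_i:
  g_1((-1, 0)) = -4
Stationarity residual: grad f(x) + sum_i lambda_i a_i = (0, 0)
  -> stationarity OK
Primal feasibility (all g_i <= 0): OK
Dual feasibility (all lambda_i >= 0): OK
Complementary slackness (lambda_i * g_i(x) = 0 for all i): FAILS

Verdict: the first failing condition is complementary_slackness -> comp.

comp


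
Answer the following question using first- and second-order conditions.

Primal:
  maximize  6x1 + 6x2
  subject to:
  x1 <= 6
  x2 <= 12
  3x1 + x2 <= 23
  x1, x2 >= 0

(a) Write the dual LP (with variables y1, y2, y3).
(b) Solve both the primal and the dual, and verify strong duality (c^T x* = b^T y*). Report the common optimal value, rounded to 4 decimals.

The standard primal-dual pair for 'max c^T x s.t. A x <= b, x >= 0' is:
  Dual:  min b^T y  s.t.  A^T y >= c,  y >= 0.

So the dual LP is:
  minimize  6y1 + 12y2 + 23y3
  subject to:
    y1 + 3y3 >= 6
    y2 + y3 >= 6
    y1, y2, y3 >= 0

Solving the primal: x* = (3.6667, 12).
  primal value c^T x* = 94.
Solving the dual: y* = (0, 4, 2).
  dual value b^T y* = 94.
Strong duality: c^T x* = b^T y*. Confirmed.

94


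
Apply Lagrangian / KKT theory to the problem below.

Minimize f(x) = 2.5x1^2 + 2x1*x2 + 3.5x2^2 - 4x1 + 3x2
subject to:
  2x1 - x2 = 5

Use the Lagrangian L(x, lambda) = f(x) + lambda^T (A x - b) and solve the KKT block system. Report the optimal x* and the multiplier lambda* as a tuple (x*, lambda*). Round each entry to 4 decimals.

Form the Lagrangian:
  L(x, lambda) = (1/2) x^T Q x + c^T x + lambda^T (A x - b)
Stationarity (grad_x L = 0): Q x + c + A^T lambda = 0.
Primal feasibility: A x = b.

This gives the KKT block system:
  [ Q   A^T ] [ x     ]   [-c ]
  [ A    0  ] [ lambda ] = [ b ]

Solving the linear system:
  x*      = (1.9024, -1.1951)
  lambda* = (-1.561)
  f(x*)   = -1.6951

x* = (1.9024, -1.1951), lambda* = (-1.561)


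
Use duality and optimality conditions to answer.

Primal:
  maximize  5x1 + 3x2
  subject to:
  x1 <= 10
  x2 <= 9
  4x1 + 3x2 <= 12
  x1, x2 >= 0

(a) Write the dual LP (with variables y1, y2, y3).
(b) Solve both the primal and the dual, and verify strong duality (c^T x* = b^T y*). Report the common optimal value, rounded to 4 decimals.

The standard primal-dual pair for 'max c^T x s.t. A x <= b, x >= 0' is:
  Dual:  min b^T y  s.t.  A^T y >= c,  y >= 0.

So the dual LP is:
  minimize  10y1 + 9y2 + 12y3
  subject to:
    y1 + 4y3 >= 5
    y2 + 3y3 >= 3
    y1, y2, y3 >= 0

Solving the primal: x* = (3, 0).
  primal value c^T x* = 15.
Solving the dual: y* = (0, 0, 1.25).
  dual value b^T y* = 15.
Strong duality: c^T x* = b^T y*. Confirmed.

15


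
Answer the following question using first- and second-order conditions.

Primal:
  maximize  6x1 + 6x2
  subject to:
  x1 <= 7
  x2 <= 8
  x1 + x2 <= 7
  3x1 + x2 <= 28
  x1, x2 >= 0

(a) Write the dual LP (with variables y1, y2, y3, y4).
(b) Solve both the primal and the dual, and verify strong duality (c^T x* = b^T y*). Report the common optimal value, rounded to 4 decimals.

The standard primal-dual pair for 'max c^T x s.t. A x <= b, x >= 0' is:
  Dual:  min b^T y  s.t.  A^T y >= c,  y >= 0.

So the dual LP is:
  minimize  7y1 + 8y2 + 7y3 + 28y4
  subject to:
    y1 + y3 + 3y4 >= 6
    y2 + y3 + y4 >= 6
    y1, y2, y3, y4 >= 0

Solving the primal: x* = (0, 7).
  primal value c^T x* = 42.
Solving the dual: y* = (0, 0, 6, 0).
  dual value b^T y* = 42.
Strong duality: c^T x* = b^T y*. Confirmed.

42


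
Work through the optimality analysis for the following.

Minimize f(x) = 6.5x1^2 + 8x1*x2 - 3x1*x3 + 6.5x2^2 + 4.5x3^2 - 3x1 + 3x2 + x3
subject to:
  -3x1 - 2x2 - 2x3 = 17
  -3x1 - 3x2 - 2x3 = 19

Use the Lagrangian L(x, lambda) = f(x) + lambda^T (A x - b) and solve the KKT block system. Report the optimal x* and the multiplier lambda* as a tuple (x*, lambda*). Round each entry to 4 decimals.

Form the Lagrangian:
  L(x, lambda) = (1/2) x^T Q x + c^T x + lambda^T (A x - b)
Stationarity (grad_x L = 0): Q x + c + A^T lambda = 0.
Primal feasibility: A x = b.

This gives the KKT block system:
  [ Q   A^T ] [ x     ]   [-c ]
  [ A    0  ] [ lambda ] = [ b ]

Solving the linear system:
  x*      = (-2.0533, -2, -3.4201)
  lambda* = (3.9941, -15.8047)
  f(x*)   = 114.5651

x* = (-2.0533, -2, -3.4201), lambda* = (3.9941, -15.8047)


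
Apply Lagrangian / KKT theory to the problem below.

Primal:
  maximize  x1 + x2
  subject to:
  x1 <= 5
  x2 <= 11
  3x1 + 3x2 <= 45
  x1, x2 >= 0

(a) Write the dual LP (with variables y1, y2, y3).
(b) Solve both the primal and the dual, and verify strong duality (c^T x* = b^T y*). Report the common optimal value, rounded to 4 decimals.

The standard primal-dual pair for 'max c^T x s.t. A x <= b, x >= 0' is:
  Dual:  min b^T y  s.t.  A^T y >= c,  y >= 0.

So the dual LP is:
  minimize  5y1 + 11y2 + 45y3
  subject to:
    y1 + 3y3 >= 1
    y2 + 3y3 >= 1
    y1, y2, y3 >= 0

Solving the primal: x* = (4, 11).
  primal value c^T x* = 15.
Solving the dual: y* = (0, 0, 0.3333).
  dual value b^T y* = 15.
Strong duality: c^T x* = b^T y*. Confirmed.

15


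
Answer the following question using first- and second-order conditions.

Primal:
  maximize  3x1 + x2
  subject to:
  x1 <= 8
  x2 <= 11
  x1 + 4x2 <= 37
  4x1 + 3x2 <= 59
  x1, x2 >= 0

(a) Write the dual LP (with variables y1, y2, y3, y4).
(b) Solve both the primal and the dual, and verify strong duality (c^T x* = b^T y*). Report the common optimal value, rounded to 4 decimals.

The standard primal-dual pair for 'max c^T x s.t. A x <= b, x >= 0' is:
  Dual:  min b^T y  s.t.  A^T y >= c,  y >= 0.

So the dual LP is:
  minimize  8y1 + 11y2 + 37y3 + 59y4
  subject to:
    y1 + y3 + 4y4 >= 3
    y2 + 4y3 + 3y4 >= 1
    y1, y2, y3, y4 >= 0

Solving the primal: x* = (8, 7.25).
  primal value c^T x* = 31.25.
Solving the dual: y* = (2.75, 0, 0.25, 0).
  dual value b^T y* = 31.25.
Strong duality: c^T x* = b^T y*. Confirmed.

31.25


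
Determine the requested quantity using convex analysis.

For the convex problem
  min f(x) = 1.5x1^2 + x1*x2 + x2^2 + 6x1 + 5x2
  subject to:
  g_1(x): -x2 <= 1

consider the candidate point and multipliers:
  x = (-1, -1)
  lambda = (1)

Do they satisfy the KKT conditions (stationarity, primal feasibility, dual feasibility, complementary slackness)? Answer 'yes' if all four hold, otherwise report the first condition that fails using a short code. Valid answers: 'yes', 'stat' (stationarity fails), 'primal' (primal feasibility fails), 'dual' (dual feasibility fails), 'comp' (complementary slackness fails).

Gradient of f: grad f(x) = Q x + c = (2, 2)
Constraint values g_i(x) = a_i^T x - b_i:
  g_1((-1, -1)) = 0
Stationarity residual: grad f(x) + sum_i lambda_i a_i = (2, 1)
  -> stationarity FAILS
Primal feasibility (all g_i <= 0): OK
Dual feasibility (all lambda_i >= 0): OK
Complementary slackness (lambda_i * g_i(x) = 0 for all i): OK

Verdict: the first failing condition is stationarity -> stat.

stat


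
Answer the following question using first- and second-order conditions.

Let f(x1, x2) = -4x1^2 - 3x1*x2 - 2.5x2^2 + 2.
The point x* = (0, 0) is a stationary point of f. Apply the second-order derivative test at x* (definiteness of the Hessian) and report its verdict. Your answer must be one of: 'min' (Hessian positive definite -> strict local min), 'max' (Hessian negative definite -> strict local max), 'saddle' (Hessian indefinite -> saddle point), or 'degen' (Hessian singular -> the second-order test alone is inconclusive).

Compute the Hessian H = grad^2 f:
  H = [[-8, -3], [-3, -5]]
Verify stationarity: grad f(x*) = H x* + g = (0, 0).
Eigenvalues of H: -9.8541, -3.1459.
Both eigenvalues < 0, so H is negative definite -> x* is a strict local max.

max


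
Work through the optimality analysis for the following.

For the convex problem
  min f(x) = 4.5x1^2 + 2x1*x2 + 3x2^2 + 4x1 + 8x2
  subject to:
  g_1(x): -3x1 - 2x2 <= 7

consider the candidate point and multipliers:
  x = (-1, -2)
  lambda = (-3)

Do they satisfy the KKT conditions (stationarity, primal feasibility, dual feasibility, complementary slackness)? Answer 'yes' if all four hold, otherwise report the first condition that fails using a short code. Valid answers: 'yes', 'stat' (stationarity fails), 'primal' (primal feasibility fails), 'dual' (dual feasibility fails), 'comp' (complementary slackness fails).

Gradient of f: grad f(x) = Q x + c = (-9, -6)
Constraint values g_i(x) = a_i^T x - b_i:
  g_1((-1, -2)) = 0
Stationarity residual: grad f(x) + sum_i lambda_i a_i = (0, 0)
  -> stationarity OK
Primal feasibility (all g_i <= 0): OK
Dual feasibility (all lambda_i >= 0): FAILS
Complementary slackness (lambda_i * g_i(x) = 0 for all i): OK

Verdict: the first failing condition is dual_feasibility -> dual.

dual


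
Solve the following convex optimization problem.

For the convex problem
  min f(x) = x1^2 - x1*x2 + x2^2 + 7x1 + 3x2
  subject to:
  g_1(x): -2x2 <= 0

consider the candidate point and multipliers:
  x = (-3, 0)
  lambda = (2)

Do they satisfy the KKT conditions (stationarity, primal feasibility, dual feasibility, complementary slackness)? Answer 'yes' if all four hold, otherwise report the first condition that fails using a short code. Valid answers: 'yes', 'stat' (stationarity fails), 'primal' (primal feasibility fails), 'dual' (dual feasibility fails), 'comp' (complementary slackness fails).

Gradient of f: grad f(x) = Q x + c = (1, 6)
Constraint values g_i(x) = a_i^T x - b_i:
  g_1((-3, 0)) = 0
Stationarity residual: grad f(x) + sum_i lambda_i a_i = (1, 2)
  -> stationarity FAILS
Primal feasibility (all g_i <= 0): OK
Dual feasibility (all lambda_i >= 0): OK
Complementary slackness (lambda_i * g_i(x) = 0 for all i): OK

Verdict: the first failing condition is stationarity -> stat.

stat


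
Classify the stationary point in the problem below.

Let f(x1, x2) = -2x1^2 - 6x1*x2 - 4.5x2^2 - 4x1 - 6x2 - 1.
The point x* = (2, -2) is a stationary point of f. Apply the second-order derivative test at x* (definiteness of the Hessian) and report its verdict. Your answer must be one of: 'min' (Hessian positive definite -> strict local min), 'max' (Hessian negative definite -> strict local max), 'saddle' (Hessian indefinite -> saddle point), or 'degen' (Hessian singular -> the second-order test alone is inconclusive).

Compute the Hessian H = grad^2 f:
  H = [[-4, -6], [-6, -9]]
Verify stationarity: grad f(x*) = H x* + g = (0, 0).
Eigenvalues of H: -13, 0.
H has a zero eigenvalue (singular; negative semidefinite but not definite), so H is neither positive definite, negative definite, nor indefinite. The second-order test alone is inconclusive -> degen.
(Indeed, f is constant along the null direction of H through x*, so x* is not a strict local extremum.)

degen


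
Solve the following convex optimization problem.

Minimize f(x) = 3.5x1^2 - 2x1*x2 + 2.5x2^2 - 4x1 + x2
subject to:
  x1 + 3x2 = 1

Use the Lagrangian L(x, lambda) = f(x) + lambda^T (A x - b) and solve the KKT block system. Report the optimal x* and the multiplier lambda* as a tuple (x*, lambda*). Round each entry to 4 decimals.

Form the Lagrangian:
  L(x, lambda) = (1/2) x^T Q x + c^T x + lambda^T (A x - b)
Stationarity (grad_x L = 0): Q x + c + A^T lambda = 0.
Primal feasibility: A x = b.

This gives the KKT block system:
  [ Q   A^T ] [ x     ]   [-c ]
  [ A    0  ] [ lambda ] = [ b ]

Solving the linear system:
  x*      = (0.625, 0.125)
  lambda* = (-0.125)
  f(x*)   = -1.125

x* = (0.625, 0.125), lambda* = (-0.125)


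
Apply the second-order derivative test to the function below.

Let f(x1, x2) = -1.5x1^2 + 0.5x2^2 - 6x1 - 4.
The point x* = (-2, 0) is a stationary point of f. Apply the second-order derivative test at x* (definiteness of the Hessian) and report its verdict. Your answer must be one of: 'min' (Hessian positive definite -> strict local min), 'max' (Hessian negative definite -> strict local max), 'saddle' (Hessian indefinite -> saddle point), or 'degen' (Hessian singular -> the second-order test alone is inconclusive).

Compute the Hessian H = grad^2 f:
  H = [[-3, 0], [0, 1]]
Verify stationarity: grad f(x*) = H x* + g = (0, 0).
Eigenvalues of H: -3, 1.
Eigenvalues have mixed signs, so H is indefinite -> x* is a saddle point.

saddle


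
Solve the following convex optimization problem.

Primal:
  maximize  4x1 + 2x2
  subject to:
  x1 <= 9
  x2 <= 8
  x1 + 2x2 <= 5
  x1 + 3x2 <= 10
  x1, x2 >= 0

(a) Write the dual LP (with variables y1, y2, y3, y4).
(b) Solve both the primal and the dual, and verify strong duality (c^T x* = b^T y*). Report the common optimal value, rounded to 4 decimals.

The standard primal-dual pair for 'max c^T x s.t. A x <= b, x >= 0' is:
  Dual:  min b^T y  s.t.  A^T y >= c,  y >= 0.

So the dual LP is:
  minimize  9y1 + 8y2 + 5y3 + 10y4
  subject to:
    y1 + y3 + y4 >= 4
    y2 + 2y3 + 3y4 >= 2
    y1, y2, y3, y4 >= 0

Solving the primal: x* = (5, 0).
  primal value c^T x* = 20.
Solving the dual: y* = (0, 0, 4, 0).
  dual value b^T y* = 20.
Strong duality: c^T x* = b^T y*. Confirmed.

20


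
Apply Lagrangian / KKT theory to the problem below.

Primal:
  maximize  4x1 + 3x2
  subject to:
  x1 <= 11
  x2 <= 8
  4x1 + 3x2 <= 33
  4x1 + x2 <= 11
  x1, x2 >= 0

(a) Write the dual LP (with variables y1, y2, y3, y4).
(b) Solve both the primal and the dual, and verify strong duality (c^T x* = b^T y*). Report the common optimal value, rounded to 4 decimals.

The standard primal-dual pair for 'max c^T x s.t. A x <= b, x >= 0' is:
  Dual:  min b^T y  s.t.  A^T y >= c,  y >= 0.

So the dual LP is:
  minimize  11y1 + 8y2 + 33y3 + 11y4
  subject to:
    y1 + 4y3 + 4y4 >= 4
    y2 + 3y3 + y4 >= 3
    y1, y2, y3, y4 >= 0

Solving the primal: x* = (0.75, 8).
  primal value c^T x* = 27.
Solving the dual: y* = (0, 2, 0, 1).
  dual value b^T y* = 27.
Strong duality: c^T x* = b^T y*. Confirmed.

27


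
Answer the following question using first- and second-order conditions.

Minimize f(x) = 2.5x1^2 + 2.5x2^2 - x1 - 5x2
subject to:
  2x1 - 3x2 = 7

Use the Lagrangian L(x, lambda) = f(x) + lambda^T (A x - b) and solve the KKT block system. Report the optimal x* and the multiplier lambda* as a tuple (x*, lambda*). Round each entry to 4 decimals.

Form the Lagrangian:
  L(x, lambda) = (1/2) x^T Q x + c^T x + lambda^T (A x - b)
Stationarity (grad_x L = 0): Q x + c + A^T lambda = 0.
Primal feasibility: A x = b.

This gives the KKT block system:
  [ Q   A^T ] [ x     ]   [-c ]
  [ A    0  ] [ lambda ] = [ b ]

Solving the linear system:
  x*      = (1.6769, -1.2154)
  lambda* = (-3.6923)
  f(x*)   = 15.1231

x* = (1.6769, -1.2154), lambda* = (-3.6923)


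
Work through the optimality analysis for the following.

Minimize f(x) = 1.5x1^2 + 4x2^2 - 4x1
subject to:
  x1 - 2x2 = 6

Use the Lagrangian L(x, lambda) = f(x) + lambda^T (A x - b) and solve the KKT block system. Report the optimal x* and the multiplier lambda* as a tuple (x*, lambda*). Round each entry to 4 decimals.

Form the Lagrangian:
  L(x, lambda) = (1/2) x^T Q x + c^T x + lambda^T (A x - b)
Stationarity (grad_x L = 0): Q x + c + A^T lambda = 0.
Primal feasibility: A x = b.

This gives the KKT block system:
  [ Q   A^T ] [ x     ]   [-c ]
  [ A    0  ] [ lambda ] = [ b ]

Solving the linear system:
  x*      = (3.2, -1.4)
  lambda* = (-5.6)
  f(x*)   = 10.4

x* = (3.2, -1.4), lambda* = (-5.6)


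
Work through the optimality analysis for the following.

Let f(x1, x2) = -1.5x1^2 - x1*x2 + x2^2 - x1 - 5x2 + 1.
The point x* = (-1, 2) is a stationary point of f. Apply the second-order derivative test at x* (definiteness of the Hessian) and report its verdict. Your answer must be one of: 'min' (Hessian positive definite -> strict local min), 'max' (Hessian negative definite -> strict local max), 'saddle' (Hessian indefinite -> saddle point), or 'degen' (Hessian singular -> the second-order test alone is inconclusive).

Compute the Hessian H = grad^2 f:
  H = [[-3, -1], [-1, 2]]
Verify stationarity: grad f(x*) = H x* + g = (0, 0).
Eigenvalues of H: -3.1926, 2.1926.
Eigenvalues have mixed signs, so H is indefinite -> x* is a saddle point.

saddle


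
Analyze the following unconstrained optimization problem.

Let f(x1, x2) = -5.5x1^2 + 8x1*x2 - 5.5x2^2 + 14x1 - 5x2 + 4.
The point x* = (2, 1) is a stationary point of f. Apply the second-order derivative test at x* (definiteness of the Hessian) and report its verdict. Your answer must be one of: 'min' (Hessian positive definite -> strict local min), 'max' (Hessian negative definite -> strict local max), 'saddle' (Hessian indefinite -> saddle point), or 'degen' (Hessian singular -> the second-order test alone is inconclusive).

Compute the Hessian H = grad^2 f:
  H = [[-11, 8], [8, -11]]
Verify stationarity: grad f(x*) = H x* + g = (0, 0).
Eigenvalues of H: -19, -3.
Both eigenvalues < 0, so H is negative definite -> x* is a strict local max.

max


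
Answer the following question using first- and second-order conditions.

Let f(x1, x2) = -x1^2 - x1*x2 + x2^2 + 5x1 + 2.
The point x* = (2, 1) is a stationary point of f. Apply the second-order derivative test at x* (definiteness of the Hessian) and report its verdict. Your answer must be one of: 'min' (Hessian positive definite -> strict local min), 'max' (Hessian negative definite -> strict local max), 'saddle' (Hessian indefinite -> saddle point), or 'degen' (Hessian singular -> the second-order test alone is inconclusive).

Compute the Hessian H = grad^2 f:
  H = [[-2, -1], [-1, 2]]
Verify stationarity: grad f(x*) = H x* + g = (0, 0).
Eigenvalues of H: -2.2361, 2.2361.
Eigenvalues have mixed signs, so H is indefinite -> x* is a saddle point.

saddle


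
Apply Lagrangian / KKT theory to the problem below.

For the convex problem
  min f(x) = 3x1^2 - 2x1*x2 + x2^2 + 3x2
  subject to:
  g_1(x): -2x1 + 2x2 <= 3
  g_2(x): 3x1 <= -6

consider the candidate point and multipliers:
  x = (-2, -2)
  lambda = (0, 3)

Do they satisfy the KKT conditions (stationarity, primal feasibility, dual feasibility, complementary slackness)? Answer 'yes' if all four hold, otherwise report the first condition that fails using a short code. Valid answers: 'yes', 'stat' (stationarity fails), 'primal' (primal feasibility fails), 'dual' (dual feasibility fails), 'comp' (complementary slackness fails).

Gradient of f: grad f(x) = Q x + c = (-8, 3)
Constraint values g_i(x) = a_i^T x - b_i:
  g_1((-2, -2)) = -3
  g_2((-2, -2)) = 0
Stationarity residual: grad f(x) + sum_i lambda_i a_i = (1, 3)
  -> stationarity FAILS
Primal feasibility (all g_i <= 0): OK
Dual feasibility (all lambda_i >= 0): OK
Complementary slackness (lambda_i * g_i(x) = 0 for all i): OK

Verdict: the first failing condition is stationarity -> stat.

stat


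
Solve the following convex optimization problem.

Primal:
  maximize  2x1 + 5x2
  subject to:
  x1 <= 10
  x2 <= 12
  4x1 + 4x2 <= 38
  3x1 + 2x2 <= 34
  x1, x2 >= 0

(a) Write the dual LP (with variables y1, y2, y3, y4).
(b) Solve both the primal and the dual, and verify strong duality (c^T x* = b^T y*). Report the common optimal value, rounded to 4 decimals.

The standard primal-dual pair for 'max c^T x s.t. A x <= b, x >= 0' is:
  Dual:  min b^T y  s.t.  A^T y >= c,  y >= 0.

So the dual LP is:
  minimize  10y1 + 12y2 + 38y3 + 34y4
  subject to:
    y1 + 4y3 + 3y4 >= 2
    y2 + 4y3 + 2y4 >= 5
    y1, y2, y3, y4 >= 0

Solving the primal: x* = (0, 9.5).
  primal value c^T x* = 47.5.
Solving the dual: y* = (0, 0, 1.25, 0).
  dual value b^T y* = 47.5.
Strong duality: c^T x* = b^T y*. Confirmed.

47.5


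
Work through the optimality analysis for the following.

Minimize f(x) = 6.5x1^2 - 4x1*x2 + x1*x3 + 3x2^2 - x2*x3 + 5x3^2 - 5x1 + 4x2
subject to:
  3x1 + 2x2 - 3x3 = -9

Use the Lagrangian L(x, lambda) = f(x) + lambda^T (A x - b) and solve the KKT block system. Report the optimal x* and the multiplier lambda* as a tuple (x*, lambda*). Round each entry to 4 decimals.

Form the Lagrangian:
  L(x, lambda) = (1/2) x^T Q x + c^T x + lambda^T (A x - b)
Stationarity (grad_x L = 0): Q x + c + A^T lambda = 0.
Primal feasibility: A x = b.

This gives the KKT block system:
  [ Q   A^T ] [ x     ]   [-c ]
  [ A    0  ] [ lambda ] = [ b ]

Solving the linear system:
  x*      = (-0.927, -2.0675, 0.6947)
  lambda* = (2.6957)
  f(x*)   = 10.3131

x* = (-0.927, -2.0675, 0.6947), lambda* = (2.6957)


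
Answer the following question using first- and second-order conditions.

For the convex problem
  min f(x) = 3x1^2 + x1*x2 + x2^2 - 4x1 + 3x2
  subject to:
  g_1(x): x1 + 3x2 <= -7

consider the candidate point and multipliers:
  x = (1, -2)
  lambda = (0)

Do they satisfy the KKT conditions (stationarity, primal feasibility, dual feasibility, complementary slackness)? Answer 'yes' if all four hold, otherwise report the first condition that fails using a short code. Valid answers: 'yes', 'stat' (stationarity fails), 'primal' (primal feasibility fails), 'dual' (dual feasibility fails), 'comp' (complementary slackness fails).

Gradient of f: grad f(x) = Q x + c = (0, 0)
Constraint values g_i(x) = a_i^T x - b_i:
  g_1((1, -2)) = 2
Stationarity residual: grad f(x) + sum_i lambda_i a_i = (0, 0)
  -> stationarity OK
Primal feasibility (all g_i <= 0): FAILS
Dual feasibility (all lambda_i >= 0): OK
Complementary slackness (lambda_i * g_i(x) = 0 for all i): OK

Verdict: the first failing condition is primal_feasibility -> primal.

primal


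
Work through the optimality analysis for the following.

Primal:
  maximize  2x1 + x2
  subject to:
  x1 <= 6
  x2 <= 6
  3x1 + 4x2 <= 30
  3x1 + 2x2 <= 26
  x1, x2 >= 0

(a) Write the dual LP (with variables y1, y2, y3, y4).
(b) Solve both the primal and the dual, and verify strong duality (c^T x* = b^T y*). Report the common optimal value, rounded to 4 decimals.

The standard primal-dual pair for 'max c^T x s.t. A x <= b, x >= 0' is:
  Dual:  min b^T y  s.t.  A^T y >= c,  y >= 0.

So the dual LP is:
  minimize  6y1 + 6y2 + 30y3 + 26y4
  subject to:
    y1 + 3y3 + 3y4 >= 2
    y2 + 4y3 + 2y4 >= 1
    y1, y2, y3, y4 >= 0

Solving the primal: x* = (6, 3).
  primal value c^T x* = 15.
Solving the dual: y* = (1.25, 0, 0.25, 0).
  dual value b^T y* = 15.
Strong duality: c^T x* = b^T y*. Confirmed.

15


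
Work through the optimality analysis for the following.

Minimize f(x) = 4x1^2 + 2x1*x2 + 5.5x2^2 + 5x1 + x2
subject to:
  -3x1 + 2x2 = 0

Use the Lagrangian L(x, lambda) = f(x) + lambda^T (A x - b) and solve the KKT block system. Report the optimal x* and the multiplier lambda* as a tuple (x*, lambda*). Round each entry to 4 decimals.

Form the Lagrangian:
  L(x, lambda) = (1/2) x^T Q x + c^T x + lambda^T (A x - b)
Stationarity (grad_x L = 0): Q x + c + A^T lambda = 0.
Primal feasibility: A x = b.

This gives the KKT block system:
  [ Q   A^T ] [ x     ]   [-c ]
  [ A    0  ] [ lambda ] = [ b ]

Solving the linear system:
  x*      = (-0.1677, -0.2516)
  lambda* = (1.0516)
  f(x*)   = -0.5452

x* = (-0.1677, -0.2516), lambda* = (1.0516)


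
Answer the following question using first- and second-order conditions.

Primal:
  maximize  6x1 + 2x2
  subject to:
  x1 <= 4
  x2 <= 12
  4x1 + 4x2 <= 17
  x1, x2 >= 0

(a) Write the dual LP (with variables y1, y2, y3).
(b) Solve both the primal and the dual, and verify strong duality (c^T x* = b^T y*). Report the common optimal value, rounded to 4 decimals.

The standard primal-dual pair for 'max c^T x s.t. A x <= b, x >= 0' is:
  Dual:  min b^T y  s.t.  A^T y >= c,  y >= 0.

So the dual LP is:
  minimize  4y1 + 12y2 + 17y3
  subject to:
    y1 + 4y3 >= 6
    y2 + 4y3 >= 2
    y1, y2, y3 >= 0

Solving the primal: x* = (4, 0.25).
  primal value c^T x* = 24.5.
Solving the dual: y* = (4, 0, 0.5).
  dual value b^T y* = 24.5.
Strong duality: c^T x* = b^T y*. Confirmed.

24.5


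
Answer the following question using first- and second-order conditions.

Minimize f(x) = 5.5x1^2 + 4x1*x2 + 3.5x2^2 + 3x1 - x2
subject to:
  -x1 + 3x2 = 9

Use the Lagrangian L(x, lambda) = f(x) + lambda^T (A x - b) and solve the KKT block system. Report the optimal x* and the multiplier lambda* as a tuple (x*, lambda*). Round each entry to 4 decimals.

Form the Lagrangian:
  L(x, lambda) = (1/2) x^T Q x + c^T x + lambda^T (A x - b)
Stationarity (grad_x L = 0): Q x + c + A^T lambda = 0.
Primal feasibility: A x = b.

This gives the KKT block system:
  [ Q   A^T ] [ x     ]   [-c ]
  [ A    0  ] [ lambda ] = [ b ]

Solving the linear system:
  x*      = (-1.5, 2.5)
  lambda* = (-3.5)
  f(x*)   = 12.25

x* = (-1.5, 2.5), lambda* = (-3.5)


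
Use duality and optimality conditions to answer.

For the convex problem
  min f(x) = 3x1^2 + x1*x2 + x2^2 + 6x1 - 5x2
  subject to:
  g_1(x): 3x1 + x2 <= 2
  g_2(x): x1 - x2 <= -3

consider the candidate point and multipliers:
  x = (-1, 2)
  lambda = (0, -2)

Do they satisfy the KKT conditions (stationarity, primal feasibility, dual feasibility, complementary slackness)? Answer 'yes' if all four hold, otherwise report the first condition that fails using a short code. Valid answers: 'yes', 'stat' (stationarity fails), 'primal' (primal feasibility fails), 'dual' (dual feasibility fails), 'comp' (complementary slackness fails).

Gradient of f: grad f(x) = Q x + c = (2, -2)
Constraint values g_i(x) = a_i^T x - b_i:
  g_1((-1, 2)) = -3
  g_2((-1, 2)) = 0
Stationarity residual: grad f(x) + sum_i lambda_i a_i = (0, 0)
  -> stationarity OK
Primal feasibility (all g_i <= 0): OK
Dual feasibility (all lambda_i >= 0): FAILS
Complementary slackness (lambda_i * g_i(x) = 0 for all i): OK

Verdict: the first failing condition is dual_feasibility -> dual.

dual


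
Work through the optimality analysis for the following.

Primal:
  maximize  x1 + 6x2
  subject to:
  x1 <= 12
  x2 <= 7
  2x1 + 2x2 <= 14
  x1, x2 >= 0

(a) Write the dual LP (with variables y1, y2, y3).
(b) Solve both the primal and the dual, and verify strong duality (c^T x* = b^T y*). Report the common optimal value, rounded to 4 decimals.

The standard primal-dual pair for 'max c^T x s.t. A x <= b, x >= 0' is:
  Dual:  min b^T y  s.t.  A^T y >= c,  y >= 0.

So the dual LP is:
  minimize  12y1 + 7y2 + 14y3
  subject to:
    y1 + 2y3 >= 1
    y2 + 2y3 >= 6
    y1, y2, y3 >= 0

Solving the primal: x* = (0, 7).
  primal value c^T x* = 42.
Solving the dual: y* = (0, 5, 0.5).
  dual value b^T y* = 42.
Strong duality: c^T x* = b^T y*. Confirmed.

42
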